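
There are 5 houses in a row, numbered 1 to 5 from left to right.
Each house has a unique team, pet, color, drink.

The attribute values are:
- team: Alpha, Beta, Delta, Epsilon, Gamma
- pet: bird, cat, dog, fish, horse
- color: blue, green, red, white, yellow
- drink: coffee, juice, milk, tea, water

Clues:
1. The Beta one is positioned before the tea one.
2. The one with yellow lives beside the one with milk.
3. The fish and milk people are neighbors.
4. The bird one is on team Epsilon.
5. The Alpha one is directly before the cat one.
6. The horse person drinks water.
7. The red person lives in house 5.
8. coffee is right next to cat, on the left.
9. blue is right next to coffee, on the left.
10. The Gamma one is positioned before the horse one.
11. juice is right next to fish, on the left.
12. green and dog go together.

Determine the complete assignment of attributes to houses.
Solution:

House | Team | Pet | Color | Drink
----------------------------------
  1   | Epsilon | bird | blue | juice
  2   | Alpha | fish | yellow | coffee
  3   | Beta | cat | white | milk
  4   | Gamma | dog | green | tea
  5   | Delta | horse | red | water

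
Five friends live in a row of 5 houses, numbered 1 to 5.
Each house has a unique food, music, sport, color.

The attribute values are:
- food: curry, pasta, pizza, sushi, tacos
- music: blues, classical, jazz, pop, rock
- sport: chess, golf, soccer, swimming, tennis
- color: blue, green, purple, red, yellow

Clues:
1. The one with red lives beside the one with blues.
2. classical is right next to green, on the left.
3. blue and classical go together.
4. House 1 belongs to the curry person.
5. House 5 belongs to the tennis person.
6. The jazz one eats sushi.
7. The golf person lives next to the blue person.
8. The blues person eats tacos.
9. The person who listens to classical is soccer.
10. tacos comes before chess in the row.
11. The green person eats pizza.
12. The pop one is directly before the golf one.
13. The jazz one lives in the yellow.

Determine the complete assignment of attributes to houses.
Solution:

House | Food | Music | Sport | Color
------------------------------------
  1   | curry | pop | swimming | red
  2   | tacos | blues | golf | purple
  3   | pasta | classical | soccer | blue
  4   | pizza | rock | chess | green
  5   | sushi | jazz | tennis | yellow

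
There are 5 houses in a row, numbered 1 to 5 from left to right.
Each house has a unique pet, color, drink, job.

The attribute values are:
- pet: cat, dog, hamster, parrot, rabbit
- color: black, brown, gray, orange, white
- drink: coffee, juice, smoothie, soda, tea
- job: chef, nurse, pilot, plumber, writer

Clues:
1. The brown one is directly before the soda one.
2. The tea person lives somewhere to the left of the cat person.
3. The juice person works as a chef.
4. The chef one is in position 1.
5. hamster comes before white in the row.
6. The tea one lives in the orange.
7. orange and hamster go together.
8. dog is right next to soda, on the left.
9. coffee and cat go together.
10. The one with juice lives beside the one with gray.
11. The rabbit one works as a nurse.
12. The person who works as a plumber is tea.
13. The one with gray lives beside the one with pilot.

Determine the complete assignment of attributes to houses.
Solution:

House | Pet | Color | Drink | Job
---------------------------------
  1   | dog | brown | juice | chef
  2   | rabbit | gray | soda | nurse
  3   | parrot | black | smoothie | pilot
  4   | hamster | orange | tea | plumber
  5   | cat | white | coffee | writer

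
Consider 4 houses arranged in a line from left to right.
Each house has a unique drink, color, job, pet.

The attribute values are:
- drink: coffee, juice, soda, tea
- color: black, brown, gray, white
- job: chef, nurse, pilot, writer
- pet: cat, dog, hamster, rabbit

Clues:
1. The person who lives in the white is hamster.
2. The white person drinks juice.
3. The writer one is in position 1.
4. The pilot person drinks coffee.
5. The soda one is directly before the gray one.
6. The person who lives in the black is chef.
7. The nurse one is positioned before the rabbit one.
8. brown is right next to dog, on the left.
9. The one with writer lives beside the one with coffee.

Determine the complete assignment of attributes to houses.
Solution:

House | Drink | Color | Job | Pet
---------------------------------
  1   | soda | brown | writer | cat
  2   | coffee | gray | pilot | dog
  3   | juice | white | nurse | hamster
  4   | tea | black | chef | rabbit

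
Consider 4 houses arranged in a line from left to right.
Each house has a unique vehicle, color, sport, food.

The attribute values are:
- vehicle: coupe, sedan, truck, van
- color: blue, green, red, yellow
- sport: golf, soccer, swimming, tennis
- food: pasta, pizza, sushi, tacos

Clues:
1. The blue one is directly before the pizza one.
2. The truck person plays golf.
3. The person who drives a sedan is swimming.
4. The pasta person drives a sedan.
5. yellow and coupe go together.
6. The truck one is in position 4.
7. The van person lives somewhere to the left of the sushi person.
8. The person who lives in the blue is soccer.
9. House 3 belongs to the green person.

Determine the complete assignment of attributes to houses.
Solution:

House | Vehicle | Color | Sport | Food
--------------------------------------
  1   | van | blue | soccer | tacos
  2   | coupe | yellow | tennis | pizza
  3   | sedan | green | swimming | pasta
  4   | truck | red | golf | sushi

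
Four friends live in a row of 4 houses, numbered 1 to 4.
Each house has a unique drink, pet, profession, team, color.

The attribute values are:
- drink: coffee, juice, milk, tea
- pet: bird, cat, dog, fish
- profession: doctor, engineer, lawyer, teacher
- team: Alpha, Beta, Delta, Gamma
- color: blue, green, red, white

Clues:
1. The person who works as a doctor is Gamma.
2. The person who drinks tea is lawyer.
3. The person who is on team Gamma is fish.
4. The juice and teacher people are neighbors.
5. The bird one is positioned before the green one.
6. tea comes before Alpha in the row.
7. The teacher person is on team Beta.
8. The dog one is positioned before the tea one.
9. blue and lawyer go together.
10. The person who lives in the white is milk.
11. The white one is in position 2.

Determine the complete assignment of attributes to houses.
Solution:

House | Drink | Pet | Profession | Team | Color
-----------------------------------------------
  1   | juice | fish | doctor | Gamma | red
  2   | milk | dog | teacher | Beta | white
  3   | tea | bird | lawyer | Delta | blue
  4   | coffee | cat | engineer | Alpha | green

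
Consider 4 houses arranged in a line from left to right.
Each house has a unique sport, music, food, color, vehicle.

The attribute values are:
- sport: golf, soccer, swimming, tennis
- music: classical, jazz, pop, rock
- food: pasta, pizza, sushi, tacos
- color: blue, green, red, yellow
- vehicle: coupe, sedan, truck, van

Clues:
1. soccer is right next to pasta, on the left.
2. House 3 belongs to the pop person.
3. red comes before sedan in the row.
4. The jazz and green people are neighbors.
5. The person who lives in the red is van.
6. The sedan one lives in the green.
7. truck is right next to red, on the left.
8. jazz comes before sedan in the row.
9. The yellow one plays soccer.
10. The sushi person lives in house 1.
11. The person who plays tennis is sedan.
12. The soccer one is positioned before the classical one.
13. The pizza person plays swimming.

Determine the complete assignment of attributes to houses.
Solution:

House | Sport | Music | Food | Color | Vehicle
----------------------------------------------
  1   | soccer | rock | sushi | yellow | truck
  2   | golf | jazz | pasta | red | van
  3   | tennis | pop | tacos | green | sedan
  4   | swimming | classical | pizza | blue | coupe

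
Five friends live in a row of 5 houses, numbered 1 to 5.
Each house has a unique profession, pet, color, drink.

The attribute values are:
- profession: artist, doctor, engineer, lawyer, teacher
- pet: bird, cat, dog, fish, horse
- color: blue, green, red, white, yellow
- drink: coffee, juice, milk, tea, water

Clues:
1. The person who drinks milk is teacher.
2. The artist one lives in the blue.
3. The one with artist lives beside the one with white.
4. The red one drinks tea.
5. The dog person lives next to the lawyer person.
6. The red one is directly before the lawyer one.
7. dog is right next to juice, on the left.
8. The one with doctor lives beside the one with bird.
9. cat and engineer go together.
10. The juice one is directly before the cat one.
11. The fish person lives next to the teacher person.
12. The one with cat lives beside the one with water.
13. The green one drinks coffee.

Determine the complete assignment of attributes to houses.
Solution:

House | Profession | Pet | Color | Drink
----------------------------------------
  1   | doctor | dog | red | tea
  2   | lawyer | bird | yellow | juice
  3   | engineer | cat | green | coffee
  4   | artist | fish | blue | water
  5   | teacher | horse | white | milk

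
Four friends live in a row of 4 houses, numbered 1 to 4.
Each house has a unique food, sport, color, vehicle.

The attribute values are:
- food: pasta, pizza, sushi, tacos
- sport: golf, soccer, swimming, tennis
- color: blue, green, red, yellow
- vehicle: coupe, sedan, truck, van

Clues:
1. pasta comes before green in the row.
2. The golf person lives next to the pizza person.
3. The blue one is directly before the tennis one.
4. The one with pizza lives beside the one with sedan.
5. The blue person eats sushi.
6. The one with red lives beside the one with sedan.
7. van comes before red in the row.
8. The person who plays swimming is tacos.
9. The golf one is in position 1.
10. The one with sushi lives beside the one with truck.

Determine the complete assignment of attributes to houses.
Solution:

House | Food | Sport | Color | Vehicle
--------------------------------------
  1   | sushi | golf | blue | van
  2   | pizza | tennis | red | truck
  3   | pasta | soccer | yellow | sedan
  4   | tacos | swimming | green | coupe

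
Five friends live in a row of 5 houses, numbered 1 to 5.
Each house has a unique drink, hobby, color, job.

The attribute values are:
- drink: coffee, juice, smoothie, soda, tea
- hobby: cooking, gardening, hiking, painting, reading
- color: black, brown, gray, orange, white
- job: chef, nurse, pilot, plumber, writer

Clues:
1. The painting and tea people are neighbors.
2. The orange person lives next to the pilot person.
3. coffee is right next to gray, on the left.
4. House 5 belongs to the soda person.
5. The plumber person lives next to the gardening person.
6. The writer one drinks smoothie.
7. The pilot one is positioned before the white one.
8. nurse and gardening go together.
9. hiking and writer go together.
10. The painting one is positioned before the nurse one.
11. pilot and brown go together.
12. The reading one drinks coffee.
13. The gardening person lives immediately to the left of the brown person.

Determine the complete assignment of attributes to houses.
Solution:

House | Drink | Hobby | Color | Job
-----------------------------------
  1   | juice | painting | black | plumber
  2   | tea | gardening | orange | nurse
  3   | coffee | reading | brown | pilot
  4   | smoothie | hiking | gray | writer
  5   | soda | cooking | white | chef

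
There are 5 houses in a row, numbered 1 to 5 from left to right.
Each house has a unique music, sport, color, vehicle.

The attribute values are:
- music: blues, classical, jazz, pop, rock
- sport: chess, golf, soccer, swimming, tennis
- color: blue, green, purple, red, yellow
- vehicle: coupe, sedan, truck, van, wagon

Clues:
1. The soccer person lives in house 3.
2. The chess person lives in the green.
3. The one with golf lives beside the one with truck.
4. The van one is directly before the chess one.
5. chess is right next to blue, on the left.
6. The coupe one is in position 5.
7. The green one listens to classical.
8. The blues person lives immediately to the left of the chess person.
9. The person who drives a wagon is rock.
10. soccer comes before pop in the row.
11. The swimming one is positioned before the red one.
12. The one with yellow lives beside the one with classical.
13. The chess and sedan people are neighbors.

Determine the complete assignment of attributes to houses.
Solution:

House | Music | Sport | Color | Vehicle
---------------------------------------
  1   | blues | golf | yellow | van
  2   | classical | chess | green | truck
  3   | jazz | soccer | blue | sedan
  4   | rock | swimming | purple | wagon
  5   | pop | tennis | red | coupe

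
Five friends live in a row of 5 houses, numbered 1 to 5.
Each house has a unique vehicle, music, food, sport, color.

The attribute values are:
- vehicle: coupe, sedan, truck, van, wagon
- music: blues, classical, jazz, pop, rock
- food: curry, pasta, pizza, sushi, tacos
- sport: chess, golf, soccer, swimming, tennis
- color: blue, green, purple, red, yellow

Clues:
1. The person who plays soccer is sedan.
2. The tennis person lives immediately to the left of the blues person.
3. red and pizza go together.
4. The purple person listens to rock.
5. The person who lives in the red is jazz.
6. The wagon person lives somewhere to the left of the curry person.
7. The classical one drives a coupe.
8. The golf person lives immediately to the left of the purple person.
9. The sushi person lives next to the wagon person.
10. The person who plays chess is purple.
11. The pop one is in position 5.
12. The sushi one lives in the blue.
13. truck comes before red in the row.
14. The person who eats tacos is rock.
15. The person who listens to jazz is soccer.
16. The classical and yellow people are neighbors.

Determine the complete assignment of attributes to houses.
Solution:

House | Vehicle | Music | Food | Sport | Color
----------------------------------------------
  1   | coupe | classical | sushi | tennis | blue
  2   | wagon | blues | pasta | golf | yellow
  3   | truck | rock | tacos | chess | purple
  4   | sedan | jazz | pizza | soccer | red
  5   | van | pop | curry | swimming | green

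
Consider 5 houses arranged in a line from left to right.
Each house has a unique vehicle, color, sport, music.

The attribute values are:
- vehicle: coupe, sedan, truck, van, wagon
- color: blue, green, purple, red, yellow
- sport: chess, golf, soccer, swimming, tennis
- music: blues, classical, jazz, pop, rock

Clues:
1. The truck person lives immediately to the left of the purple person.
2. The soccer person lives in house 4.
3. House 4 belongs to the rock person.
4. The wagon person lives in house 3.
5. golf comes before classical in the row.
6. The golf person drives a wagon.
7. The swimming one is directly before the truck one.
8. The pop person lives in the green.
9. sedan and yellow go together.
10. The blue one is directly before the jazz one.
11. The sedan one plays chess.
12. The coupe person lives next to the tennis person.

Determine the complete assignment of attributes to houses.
Solution:

House | Vehicle | Color | Sport | Music
---------------------------------------
  1   | coupe | green | swimming | pop
  2   | truck | blue | tennis | blues
  3   | wagon | purple | golf | jazz
  4   | van | red | soccer | rock
  5   | sedan | yellow | chess | classical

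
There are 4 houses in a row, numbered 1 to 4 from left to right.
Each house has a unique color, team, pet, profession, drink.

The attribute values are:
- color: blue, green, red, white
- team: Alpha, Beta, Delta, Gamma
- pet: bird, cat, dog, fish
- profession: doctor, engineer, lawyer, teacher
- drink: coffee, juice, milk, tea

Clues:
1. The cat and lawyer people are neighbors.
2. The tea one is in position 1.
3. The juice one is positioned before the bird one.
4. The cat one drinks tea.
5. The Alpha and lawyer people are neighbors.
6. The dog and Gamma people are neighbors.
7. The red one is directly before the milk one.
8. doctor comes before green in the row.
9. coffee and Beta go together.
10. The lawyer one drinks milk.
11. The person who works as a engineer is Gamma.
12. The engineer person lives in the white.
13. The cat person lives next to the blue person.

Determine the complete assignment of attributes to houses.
Solution:

House | Color | Team | Pet | Profession | Drink
-----------------------------------------------
  1   | red | Alpha | cat | doctor | tea
  2   | blue | Delta | dog | lawyer | milk
  3   | white | Gamma | fish | engineer | juice
  4   | green | Beta | bird | teacher | coffee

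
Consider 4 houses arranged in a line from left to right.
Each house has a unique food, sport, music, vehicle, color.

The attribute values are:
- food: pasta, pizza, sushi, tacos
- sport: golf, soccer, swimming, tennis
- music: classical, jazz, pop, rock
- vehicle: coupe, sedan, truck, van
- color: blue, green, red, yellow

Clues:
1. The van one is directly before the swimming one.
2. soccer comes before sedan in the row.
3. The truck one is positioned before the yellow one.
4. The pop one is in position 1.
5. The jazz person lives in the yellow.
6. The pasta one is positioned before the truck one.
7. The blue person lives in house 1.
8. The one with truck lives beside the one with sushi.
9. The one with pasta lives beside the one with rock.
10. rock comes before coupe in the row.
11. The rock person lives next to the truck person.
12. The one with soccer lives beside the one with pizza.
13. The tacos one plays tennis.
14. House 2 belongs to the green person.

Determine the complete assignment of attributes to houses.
Solution:

House | Food | Sport | Music | Vehicle | Color
----------------------------------------------
  1   | pasta | soccer | pop | van | blue
  2   | pizza | swimming | rock | sedan | green
  3   | tacos | tennis | classical | truck | red
  4   | sushi | golf | jazz | coupe | yellow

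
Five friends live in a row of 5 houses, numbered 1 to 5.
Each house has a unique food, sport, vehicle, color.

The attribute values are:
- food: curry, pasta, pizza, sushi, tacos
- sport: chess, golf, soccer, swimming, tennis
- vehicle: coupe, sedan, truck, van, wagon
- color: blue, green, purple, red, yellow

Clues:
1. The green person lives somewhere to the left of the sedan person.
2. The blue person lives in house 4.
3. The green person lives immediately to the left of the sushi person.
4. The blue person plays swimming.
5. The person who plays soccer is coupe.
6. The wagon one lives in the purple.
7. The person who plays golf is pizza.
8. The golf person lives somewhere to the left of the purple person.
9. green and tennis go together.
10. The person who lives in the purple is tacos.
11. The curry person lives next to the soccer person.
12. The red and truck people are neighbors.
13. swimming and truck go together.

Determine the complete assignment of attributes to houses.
Solution:

House | Food | Sport | Vehicle | Color
--------------------------------------
  1   | curry | tennis | van | green
  2   | sushi | soccer | coupe | yellow
  3   | pizza | golf | sedan | red
  4   | pasta | swimming | truck | blue
  5   | tacos | chess | wagon | purple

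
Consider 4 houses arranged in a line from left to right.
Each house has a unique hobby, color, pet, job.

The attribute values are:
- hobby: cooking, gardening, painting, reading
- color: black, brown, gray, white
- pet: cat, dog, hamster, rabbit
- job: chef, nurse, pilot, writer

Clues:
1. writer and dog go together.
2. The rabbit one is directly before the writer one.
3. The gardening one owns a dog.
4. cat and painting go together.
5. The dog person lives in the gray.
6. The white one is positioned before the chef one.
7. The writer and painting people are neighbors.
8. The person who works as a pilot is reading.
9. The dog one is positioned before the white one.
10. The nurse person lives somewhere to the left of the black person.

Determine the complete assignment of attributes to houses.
Solution:

House | Hobby | Color | Pet | Job
---------------------------------
  1   | reading | brown | rabbit | pilot
  2   | gardening | gray | dog | writer
  3   | painting | white | cat | nurse
  4   | cooking | black | hamster | chef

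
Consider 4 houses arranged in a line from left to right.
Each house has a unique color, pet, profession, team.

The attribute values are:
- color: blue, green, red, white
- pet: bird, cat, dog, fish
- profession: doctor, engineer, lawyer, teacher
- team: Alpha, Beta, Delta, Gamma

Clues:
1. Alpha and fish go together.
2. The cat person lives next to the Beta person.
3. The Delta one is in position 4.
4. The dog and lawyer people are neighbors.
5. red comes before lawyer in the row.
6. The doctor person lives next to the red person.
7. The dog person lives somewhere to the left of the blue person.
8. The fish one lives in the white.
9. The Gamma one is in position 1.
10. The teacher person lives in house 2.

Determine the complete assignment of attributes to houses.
Solution:

House | Color | Pet | Profession | Team
---------------------------------------
  1   | green | cat | doctor | Gamma
  2   | red | dog | teacher | Beta
  3   | white | fish | lawyer | Alpha
  4   | blue | bird | engineer | Delta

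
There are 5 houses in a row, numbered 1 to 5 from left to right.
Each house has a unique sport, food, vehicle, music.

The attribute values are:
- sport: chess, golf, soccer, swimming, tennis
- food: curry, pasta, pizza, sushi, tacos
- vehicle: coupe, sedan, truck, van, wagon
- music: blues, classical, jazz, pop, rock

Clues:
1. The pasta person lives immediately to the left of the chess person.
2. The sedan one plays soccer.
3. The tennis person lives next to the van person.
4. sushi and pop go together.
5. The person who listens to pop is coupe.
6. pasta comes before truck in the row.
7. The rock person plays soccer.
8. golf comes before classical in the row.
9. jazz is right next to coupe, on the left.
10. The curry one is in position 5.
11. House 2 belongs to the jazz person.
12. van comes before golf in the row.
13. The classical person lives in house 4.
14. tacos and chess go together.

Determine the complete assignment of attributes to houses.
Solution:

House | Sport | Food | Vehicle | Music
--------------------------------------
  1   | tennis | pasta | wagon | blues
  2   | chess | tacos | van | jazz
  3   | golf | sushi | coupe | pop
  4   | swimming | pizza | truck | classical
  5   | soccer | curry | sedan | rock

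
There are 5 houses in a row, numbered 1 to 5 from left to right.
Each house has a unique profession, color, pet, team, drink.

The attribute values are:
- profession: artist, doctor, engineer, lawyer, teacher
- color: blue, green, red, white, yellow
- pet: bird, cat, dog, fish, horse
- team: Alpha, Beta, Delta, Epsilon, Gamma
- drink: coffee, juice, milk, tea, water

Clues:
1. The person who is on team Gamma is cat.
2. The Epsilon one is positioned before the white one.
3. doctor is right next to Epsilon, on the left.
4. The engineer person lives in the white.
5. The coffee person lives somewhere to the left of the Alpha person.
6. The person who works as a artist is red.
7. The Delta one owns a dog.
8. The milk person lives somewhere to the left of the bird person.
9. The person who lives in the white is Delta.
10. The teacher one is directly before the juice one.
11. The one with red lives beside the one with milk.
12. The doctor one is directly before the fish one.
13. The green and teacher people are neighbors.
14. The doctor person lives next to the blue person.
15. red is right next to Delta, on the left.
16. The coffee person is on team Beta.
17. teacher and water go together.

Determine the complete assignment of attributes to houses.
Solution:

House | Profession | Color | Pet | Team | Drink
-----------------------------------------------
  1   | doctor | green | horse | Beta | coffee
  2   | teacher | blue | fish | Epsilon | water
  3   | artist | red | cat | Gamma | juice
  4   | engineer | white | dog | Delta | milk
  5   | lawyer | yellow | bird | Alpha | tea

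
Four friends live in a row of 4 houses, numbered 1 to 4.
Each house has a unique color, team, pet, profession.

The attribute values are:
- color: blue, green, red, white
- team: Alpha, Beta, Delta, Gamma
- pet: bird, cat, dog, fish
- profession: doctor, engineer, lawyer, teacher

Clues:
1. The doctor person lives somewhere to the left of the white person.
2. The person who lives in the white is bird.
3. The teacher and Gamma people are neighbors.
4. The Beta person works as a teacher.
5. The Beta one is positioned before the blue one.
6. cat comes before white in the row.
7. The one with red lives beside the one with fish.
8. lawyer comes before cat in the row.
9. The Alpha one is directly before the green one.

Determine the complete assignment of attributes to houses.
Solution:

House | Color | Team | Pet | Profession
---------------------------------------
  1   | red | Alpha | dog | lawyer
  2   | green | Beta | fish | teacher
  3   | blue | Gamma | cat | doctor
  4   | white | Delta | bird | engineer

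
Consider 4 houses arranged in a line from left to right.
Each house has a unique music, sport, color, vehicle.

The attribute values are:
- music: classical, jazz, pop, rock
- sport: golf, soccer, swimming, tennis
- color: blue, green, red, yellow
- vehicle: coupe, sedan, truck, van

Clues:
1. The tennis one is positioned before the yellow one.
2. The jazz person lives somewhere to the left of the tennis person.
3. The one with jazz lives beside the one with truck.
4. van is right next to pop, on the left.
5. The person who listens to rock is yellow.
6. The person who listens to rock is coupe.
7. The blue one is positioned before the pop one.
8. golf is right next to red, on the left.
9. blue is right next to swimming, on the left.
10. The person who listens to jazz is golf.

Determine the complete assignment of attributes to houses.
Solution:

House | Music | Sport | Color | Vehicle
---------------------------------------
  1   | jazz | golf | blue | van
  2   | pop | swimming | red | truck
  3   | classical | tennis | green | sedan
  4   | rock | soccer | yellow | coupe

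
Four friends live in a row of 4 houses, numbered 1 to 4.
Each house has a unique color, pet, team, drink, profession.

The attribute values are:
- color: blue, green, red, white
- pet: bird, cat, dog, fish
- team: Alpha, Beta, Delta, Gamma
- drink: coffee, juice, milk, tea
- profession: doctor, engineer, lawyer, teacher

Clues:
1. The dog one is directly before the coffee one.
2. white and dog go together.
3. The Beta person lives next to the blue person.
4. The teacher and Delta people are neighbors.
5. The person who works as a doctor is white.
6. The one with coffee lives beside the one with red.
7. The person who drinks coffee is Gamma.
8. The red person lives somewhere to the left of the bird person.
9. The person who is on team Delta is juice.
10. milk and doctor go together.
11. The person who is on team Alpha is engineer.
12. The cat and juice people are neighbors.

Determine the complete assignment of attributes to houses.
Solution:

House | Color | Pet | Team | Drink | Profession
-----------------------------------------------
  1   | white | dog | Beta | milk | doctor
  2   | blue | cat | Gamma | coffee | teacher
  3   | red | fish | Delta | juice | lawyer
  4   | green | bird | Alpha | tea | engineer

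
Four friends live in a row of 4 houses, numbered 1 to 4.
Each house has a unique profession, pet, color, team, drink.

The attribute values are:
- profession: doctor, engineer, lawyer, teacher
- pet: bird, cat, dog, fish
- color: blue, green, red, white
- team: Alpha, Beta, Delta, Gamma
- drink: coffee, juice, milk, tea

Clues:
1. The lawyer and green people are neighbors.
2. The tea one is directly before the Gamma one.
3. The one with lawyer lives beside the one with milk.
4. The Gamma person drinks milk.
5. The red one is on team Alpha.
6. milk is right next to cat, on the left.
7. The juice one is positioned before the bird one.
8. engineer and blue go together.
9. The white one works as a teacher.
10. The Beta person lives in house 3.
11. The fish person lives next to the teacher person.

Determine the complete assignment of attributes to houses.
Solution:

House | Profession | Pet | Color | Team | Drink
-----------------------------------------------
  1   | lawyer | dog | red | Alpha | tea
  2   | doctor | fish | green | Gamma | milk
  3   | teacher | cat | white | Beta | juice
  4   | engineer | bird | blue | Delta | coffee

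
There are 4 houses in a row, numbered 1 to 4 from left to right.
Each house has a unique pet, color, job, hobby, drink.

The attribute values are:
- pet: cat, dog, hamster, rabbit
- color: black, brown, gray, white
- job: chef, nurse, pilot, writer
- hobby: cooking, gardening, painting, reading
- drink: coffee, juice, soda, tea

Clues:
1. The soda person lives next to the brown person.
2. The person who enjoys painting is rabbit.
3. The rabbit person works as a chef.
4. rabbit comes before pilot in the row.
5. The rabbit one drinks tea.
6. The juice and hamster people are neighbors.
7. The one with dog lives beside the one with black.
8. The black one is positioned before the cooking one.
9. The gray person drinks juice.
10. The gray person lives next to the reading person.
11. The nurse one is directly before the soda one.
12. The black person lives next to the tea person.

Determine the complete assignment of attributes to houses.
Solution:

House | Pet | Color | Job | Hobby | Drink
-----------------------------------------
  1   | dog | gray | nurse | gardening | juice
  2   | hamster | black | writer | reading | soda
  3   | rabbit | brown | chef | painting | tea
  4   | cat | white | pilot | cooking | coffee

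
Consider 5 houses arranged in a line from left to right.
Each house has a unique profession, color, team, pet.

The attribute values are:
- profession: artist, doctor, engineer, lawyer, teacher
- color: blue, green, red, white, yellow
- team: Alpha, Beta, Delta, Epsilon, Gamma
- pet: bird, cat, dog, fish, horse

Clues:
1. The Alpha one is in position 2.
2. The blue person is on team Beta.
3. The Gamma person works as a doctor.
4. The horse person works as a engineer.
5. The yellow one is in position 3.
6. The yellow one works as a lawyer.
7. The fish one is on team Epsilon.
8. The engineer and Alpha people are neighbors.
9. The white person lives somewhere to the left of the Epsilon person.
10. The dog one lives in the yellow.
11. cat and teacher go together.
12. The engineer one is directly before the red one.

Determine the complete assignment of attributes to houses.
Solution:

House | Profession | Color | Team | Pet
---------------------------------------
  1   | engineer | blue | Beta | horse
  2   | teacher | red | Alpha | cat
  3   | lawyer | yellow | Delta | dog
  4   | doctor | white | Gamma | bird
  5   | artist | green | Epsilon | fish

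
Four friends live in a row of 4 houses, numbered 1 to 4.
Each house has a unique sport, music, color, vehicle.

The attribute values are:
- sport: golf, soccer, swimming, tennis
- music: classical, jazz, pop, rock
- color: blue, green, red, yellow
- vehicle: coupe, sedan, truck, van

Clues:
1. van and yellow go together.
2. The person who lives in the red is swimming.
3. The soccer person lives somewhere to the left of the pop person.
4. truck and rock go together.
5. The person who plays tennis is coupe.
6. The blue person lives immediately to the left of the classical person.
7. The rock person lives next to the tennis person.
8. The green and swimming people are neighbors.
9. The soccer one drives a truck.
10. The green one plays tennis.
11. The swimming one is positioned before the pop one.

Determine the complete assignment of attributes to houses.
Solution:

House | Sport | Music | Color | Vehicle
---------------------------------------
  1   | soccer | rock | blue | truck
  2   | tennis | classical | green | coupe
  3   | swimming | jazz | red | sedan
  4   | golf | pop | yellow | van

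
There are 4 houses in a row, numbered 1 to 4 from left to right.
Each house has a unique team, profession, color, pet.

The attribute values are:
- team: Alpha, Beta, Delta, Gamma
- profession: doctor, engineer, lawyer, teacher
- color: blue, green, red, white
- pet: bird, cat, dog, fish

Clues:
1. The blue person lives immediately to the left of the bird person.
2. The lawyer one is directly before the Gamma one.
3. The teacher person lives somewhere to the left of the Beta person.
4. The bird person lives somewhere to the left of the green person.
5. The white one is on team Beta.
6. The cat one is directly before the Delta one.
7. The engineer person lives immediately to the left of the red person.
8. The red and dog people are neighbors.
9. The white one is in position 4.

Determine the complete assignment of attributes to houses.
Solution:

House | Team | Profession | Color | Pet
---------------------------------------
  1   | Alpha | engineer | blue | cat
  2   | Delta | lawyer | red | bird
  3   | Gamma | teacher | green | dog
  4   | Beta | doctor | white | fish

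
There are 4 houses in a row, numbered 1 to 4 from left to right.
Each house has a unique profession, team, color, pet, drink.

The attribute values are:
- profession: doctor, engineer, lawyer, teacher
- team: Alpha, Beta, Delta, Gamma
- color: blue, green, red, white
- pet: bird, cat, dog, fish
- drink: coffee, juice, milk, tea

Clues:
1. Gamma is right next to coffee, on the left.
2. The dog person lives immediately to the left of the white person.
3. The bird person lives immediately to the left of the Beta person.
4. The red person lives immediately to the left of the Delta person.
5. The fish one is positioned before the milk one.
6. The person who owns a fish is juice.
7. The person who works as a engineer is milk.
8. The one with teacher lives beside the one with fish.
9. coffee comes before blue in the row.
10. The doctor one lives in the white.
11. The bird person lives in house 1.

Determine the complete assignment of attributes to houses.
Solution:

House | Profession | Team | Color | Pet | Drink
-----------------------------------------------
  1   | lawyer | Gamma | green | bird | tea
  2   | teacher | Beta | red | dog | coffee
  3   | doctor | Delta | white | fish | juice
  4   | engineer | Alpha | blue | cat | milk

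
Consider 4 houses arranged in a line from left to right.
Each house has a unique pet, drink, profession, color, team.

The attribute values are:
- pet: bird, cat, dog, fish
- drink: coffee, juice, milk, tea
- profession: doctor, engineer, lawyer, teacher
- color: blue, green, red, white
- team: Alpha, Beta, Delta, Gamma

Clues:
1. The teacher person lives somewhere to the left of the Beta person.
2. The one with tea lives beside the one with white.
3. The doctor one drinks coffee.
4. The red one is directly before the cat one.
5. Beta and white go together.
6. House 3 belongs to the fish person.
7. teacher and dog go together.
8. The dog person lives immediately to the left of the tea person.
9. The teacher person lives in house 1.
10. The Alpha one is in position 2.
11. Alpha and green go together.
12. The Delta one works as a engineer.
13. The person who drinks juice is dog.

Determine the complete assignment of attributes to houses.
Solution:

House | Pet | Drink | Profession | Color | Team
-----------------------------------------------
  1   | dog | juice | teacher | red | Gamma
  2   | cat | tea | lawyer | green | Alpha
  3   | fish | coffee | doctor | white | Beta
  4   | bird | milk | engineer | blue | Delta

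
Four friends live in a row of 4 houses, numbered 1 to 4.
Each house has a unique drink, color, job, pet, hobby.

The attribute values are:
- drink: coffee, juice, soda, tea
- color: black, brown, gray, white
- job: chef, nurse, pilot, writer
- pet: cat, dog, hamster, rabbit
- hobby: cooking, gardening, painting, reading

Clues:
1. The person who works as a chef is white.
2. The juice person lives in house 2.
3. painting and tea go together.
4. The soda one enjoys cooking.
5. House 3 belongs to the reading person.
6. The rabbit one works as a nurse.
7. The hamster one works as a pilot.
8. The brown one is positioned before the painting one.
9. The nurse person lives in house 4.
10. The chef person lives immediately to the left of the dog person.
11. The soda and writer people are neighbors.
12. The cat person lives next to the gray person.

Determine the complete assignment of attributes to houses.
Solution:

House | Drink | Color | Job | Pet | Hobby
-----------------------------------------
  1   | soda | white | chef | cat | cooking
  2   | juice | gray | writer | dog | gardening
  3   | coffee | brown | pilot | hamster | reading
  4   | tea | black | nurse | rabbit | painting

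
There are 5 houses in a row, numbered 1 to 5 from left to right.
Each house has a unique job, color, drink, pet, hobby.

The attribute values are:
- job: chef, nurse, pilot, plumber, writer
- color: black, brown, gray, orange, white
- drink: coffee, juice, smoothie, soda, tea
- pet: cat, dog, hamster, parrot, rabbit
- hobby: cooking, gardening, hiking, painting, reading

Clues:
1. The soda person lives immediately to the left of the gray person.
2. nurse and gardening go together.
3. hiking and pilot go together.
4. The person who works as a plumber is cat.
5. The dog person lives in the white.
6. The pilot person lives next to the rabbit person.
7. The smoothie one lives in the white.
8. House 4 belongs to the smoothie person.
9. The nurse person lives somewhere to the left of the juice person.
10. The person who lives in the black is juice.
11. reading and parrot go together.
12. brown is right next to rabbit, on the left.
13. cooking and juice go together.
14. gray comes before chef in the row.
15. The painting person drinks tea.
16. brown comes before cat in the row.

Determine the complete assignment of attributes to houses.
Solution:

House | Job | Color | Drink | Pet | Hobby
-----------------------------------------
  1   | pilot | brown | soda | hamster | hiking
  2   | writer | gray | tea | rabbit | painting
  3   | chef | orange | coffee | parrot | reading
  4   | nurse | white | smoothie | dog | gardening
  5   | plumber | black | juice | cat | cooking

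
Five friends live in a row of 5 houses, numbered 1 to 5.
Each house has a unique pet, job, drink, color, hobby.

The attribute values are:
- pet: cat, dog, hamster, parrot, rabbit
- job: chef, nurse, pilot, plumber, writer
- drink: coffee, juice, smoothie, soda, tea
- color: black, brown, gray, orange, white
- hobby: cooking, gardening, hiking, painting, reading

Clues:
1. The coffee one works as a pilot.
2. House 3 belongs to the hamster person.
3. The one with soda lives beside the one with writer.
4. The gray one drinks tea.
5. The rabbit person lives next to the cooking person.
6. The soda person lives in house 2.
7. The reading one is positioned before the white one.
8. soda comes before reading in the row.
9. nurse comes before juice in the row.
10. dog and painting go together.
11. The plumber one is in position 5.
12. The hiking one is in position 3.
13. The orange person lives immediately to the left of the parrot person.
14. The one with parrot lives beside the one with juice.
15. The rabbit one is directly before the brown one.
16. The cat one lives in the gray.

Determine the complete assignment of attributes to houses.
Solution:

House | Pet | Job | Drink | Color | Hobby
-----------------------------------------
  1   | rabbit | pilot | coffee | orange | gardening
  2   | parrot | nurse | soda | brown | cooking
  3   | hamster | writer | juice | black | hiking
  4   | cat | chef | tea | gray | reading
  5   | dog | plumber | smoothie | white | painting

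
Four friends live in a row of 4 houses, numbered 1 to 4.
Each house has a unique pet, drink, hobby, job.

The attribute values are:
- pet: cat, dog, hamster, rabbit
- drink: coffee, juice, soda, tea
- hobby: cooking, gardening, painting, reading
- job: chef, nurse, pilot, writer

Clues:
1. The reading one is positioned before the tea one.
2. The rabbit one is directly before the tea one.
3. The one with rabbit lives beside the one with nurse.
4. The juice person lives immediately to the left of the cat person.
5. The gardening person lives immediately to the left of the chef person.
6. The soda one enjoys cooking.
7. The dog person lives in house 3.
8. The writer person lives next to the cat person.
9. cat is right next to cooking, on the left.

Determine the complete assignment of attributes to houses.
Solution:

House | Pet | Drink | Hobby | Job
---------------------------------
  1   | rabbit | juice | reading | writer
  2   | cat | tea | gardening | nurse
  3   | dog | soda | cooking | chef
  4   | hamster | coffee | painting | pilot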